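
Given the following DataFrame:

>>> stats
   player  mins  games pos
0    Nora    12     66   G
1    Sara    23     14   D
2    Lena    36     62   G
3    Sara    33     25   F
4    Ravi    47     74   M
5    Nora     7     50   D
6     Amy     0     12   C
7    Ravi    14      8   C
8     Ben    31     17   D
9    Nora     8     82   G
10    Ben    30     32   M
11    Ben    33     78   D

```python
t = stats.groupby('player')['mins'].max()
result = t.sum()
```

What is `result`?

group by player, max of mins:
player
Amy      0
Ben     33
Lena    36
Nora    12
Ravi    47
Sara    33
Name: mins, dtype: int64
Then the sum of the resulting series: 161

161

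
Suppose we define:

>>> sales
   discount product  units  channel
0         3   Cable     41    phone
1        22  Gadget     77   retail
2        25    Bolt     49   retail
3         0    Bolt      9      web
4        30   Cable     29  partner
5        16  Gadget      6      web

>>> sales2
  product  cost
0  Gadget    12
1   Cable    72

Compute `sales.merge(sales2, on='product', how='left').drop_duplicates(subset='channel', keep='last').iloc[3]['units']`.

merge on 'product' (how='left') → 6 rows:
   discount product  units  channel  cost
0         3   Cable     41    phone  72.0
1        22  Gadget     77   retail  12.0
2        25    Bolt     49   retail   NaN
3         0    Bolt      9      web   NaN
4        30   Cable     29  partner  72.0
5        16  Gadget      6      web  12.0
drop duplicate channel (keep=last):
   discount product  units  channel  cost
0         3   Cable     41    phone  72.0
2        25    Bolt     49   retail   NaN
4        30   Cable     29  partner  72.0
5        16  Gadget      6      web  12.0
value at position 3, column 'units' → 6

6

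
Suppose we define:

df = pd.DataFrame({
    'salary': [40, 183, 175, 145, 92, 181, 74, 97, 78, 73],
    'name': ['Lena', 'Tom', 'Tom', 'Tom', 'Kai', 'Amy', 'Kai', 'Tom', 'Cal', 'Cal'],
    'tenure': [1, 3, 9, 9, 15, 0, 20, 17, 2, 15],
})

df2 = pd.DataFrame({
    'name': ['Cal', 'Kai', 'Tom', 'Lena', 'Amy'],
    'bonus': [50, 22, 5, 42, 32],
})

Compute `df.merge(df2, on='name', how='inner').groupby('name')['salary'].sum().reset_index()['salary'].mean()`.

227.6

merge on 'name' (how='inner') → 10 rows:
   salary  name  tenure  bonus
0      40  Lena       1     42
1     183   Tom       3      5
2     175   Tom       9      5
3     145   Tom       9      5
4      92   Kai      15     22
5     181   Amy       0     32
6      74   Kai      20     22
7      97   Tom      17      5
8      78   Cal       2     50
9      73   Cal      15     50
group by name, sum of salary:
name
Amy     181
Cal     151
Kai     166
Lena     40
Tom     600
Name: salary, dtype: int64
reset_index():
   name  salary
0   Amy     181
1   Cal     151
2   Kai     166
3  Lena      40
4   Tom     600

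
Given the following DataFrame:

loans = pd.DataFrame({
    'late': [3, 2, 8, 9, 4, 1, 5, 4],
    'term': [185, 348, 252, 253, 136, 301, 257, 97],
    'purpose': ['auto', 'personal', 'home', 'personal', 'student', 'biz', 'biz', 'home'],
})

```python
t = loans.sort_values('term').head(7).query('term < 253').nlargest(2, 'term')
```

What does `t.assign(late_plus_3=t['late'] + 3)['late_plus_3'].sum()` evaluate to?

sort by term:
   late  term   purpose
7     4    97      home
4     4   136   student
0     3   185      auto
2     8   252      home
3     9   253  personal
6     5   257       biz
5     1   301       biz
1     2   348  personal
take first 7 rows:
   late  term   purpose
7     4    97      home
4     4   136   student
0     3   185      auto
2     8   252      home
3     9   253  personal
6     5   257       biz
5     1   301       biz
filter rows where term < 253:
   late  term  purpose
7     4    97     home
4     4   136  student
0     3   185     auto
2     8   252     home
take 2 rows with largest term:
   late  term purpose
2     8   252    home
0     3   185    auto
add column late_plus_3 = t['late'] + 3:
   late  term purpose  late_plus_3
2     8   252    home           11
0     3   185    auto            6
Hence 17.

17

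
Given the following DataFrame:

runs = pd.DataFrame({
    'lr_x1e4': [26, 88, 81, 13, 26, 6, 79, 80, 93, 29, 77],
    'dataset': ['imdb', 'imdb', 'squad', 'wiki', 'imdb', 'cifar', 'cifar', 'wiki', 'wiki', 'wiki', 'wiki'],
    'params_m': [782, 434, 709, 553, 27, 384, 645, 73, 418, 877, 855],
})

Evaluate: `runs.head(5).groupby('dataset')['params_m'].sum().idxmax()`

take first 5 rows:
   lr_x1e4 dataset  params_m
0       26    imdb       782
1       88    imdb       434
2       81   squad       709
3       13    wiki       553
4       26    imdb        27
group by dataset, sum of params_m:
dataset
imdb     1243
squad     709
wiki      553
Name: params_m, dtype: int64
Taking the label with the largest value gives imdb.

imdb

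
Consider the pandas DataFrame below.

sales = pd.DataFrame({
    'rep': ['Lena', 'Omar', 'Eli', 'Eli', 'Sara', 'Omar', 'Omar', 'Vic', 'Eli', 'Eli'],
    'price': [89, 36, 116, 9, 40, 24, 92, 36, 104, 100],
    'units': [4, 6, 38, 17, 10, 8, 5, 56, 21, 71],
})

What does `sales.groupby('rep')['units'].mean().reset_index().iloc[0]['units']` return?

group by rep, mean of units:
rep
Eli     36.750000
Lena     4.000000
Omar     6.333333
Sara    10.000000
Vic     56.000000
Name: units, dtype: float64
reset_index():
    rep      units
0   Eli  36.750000
1  Lena   4.000000
2  Omar   6.333333
3  Sara  10.000000
4   Vic  56.000000
Reading off the value at position 0, column 'units', we get 36.75.

36.75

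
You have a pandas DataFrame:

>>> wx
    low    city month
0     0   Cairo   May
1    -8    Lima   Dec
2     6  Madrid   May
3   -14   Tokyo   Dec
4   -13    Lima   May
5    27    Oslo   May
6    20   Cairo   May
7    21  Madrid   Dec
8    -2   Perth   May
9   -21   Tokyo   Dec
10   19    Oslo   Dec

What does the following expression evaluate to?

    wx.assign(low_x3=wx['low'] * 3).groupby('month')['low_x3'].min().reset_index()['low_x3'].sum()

-102

add column low_x3 = wx['low'] * 3:
    low    city month  low_x3
0     0   Cairo   May       0
1    -8    Lima   Dec     -24
2     6  Madrid   May      18
3   -14   Tokyo   Dec     -42
4   -13    Lima   May     -39
5    27    Oslo   May      81
6    20   Cairo   May      60
7    21  Madrid   Dec      63
8    -2   Perth   May      -6
9   -21   Tokyo   Dec     -63
10   19    Oslo   Dec      57
group by month, min of low_x3:
month
Dec   -63
May   -39
Name: low_x3, dtype: int64
reset_index():
  month  low_x3
0   Dec     -63
1   May     -39
Taking the sum of column 'low_x3' gives -102.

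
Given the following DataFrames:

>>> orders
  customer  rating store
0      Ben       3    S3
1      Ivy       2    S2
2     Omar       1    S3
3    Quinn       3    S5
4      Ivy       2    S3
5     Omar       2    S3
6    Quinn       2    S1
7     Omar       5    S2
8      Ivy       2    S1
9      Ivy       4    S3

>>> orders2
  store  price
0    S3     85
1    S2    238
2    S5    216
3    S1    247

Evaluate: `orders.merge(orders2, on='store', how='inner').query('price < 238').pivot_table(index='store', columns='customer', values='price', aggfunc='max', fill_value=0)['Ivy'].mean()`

merge on 'store' (how='inner') → 10 rows:
  customer  rating store  price
0      Ben       3    S3     85
1      Ivy       2    S2    238
2     Omar       1    S3     85
3    Quinn       3    S5    216
4      Ivy       2    S3     85
5     Omar       2    S3     85
6    Quinn       2    S1    247
7     Omar       5    S2    238
8      Ivy       2    S1    247
9      Ivy       4    S3     85
filter rows where price < 238:
  customer  rating store  price
0      Ben       3    S3     85
2     Omar       1    S3     85
3    Quinn       3    S5    216
4      Ivy       2    S3     85
5     Omar       2    S3     85
9      Ivy       4    S3     85
pivot: rows=store, cols=customer, max(price):
customer  Ben  Ivy  Omar  Quinn
store                          
S3         85   85    85      0
S5          0    0     0    216
Finally, mean of column 'Ivy' = 42.5.

42.5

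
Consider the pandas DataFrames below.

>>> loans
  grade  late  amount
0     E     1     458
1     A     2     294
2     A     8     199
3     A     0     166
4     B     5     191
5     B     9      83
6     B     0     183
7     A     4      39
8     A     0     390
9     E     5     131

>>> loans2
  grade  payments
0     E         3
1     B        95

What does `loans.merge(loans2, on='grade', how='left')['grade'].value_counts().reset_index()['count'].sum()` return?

10

merge on 'grade' (how='left') → 10 rows:
  grade  late  amount  payments
0     E     1     458       3.0
1     A     2     294       NaN
2     A     8     199       NaN
3     A     0     166       NaN
4     B     5     191      95.0
5     B     9      83      95.0
6     B     0     183      95.0
7     A     4      39       NaN
8     A     0     390       NaN
9     E     5     131       3.0
value_counts of grade:
grade
A    5
B    3
E    2
Name: count, dtype: int64
reset_index():
  grade  count
0     A      5
1     B      3
2     E      2
Then the sum of column 'count': 10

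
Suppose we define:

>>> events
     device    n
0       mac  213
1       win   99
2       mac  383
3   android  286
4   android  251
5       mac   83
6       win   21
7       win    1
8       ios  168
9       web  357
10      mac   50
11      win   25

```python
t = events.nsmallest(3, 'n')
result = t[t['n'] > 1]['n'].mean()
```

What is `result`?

23.0

take 3 rows with smallest n:
   device   n
7     win   1
6     win  21
11    win  25
filter rows where n > 1:
   device   n
6     win  21
11    win  25
Finally, mean of column 'n' = 23.0.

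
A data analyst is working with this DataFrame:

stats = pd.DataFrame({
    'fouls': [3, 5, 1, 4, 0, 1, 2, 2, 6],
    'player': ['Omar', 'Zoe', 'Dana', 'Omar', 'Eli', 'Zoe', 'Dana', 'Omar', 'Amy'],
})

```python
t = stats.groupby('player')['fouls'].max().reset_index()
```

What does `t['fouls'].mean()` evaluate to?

group by player, max of fouls:
player
Amy     6
Dana    2
Eli     0
Omar    4
Zoe     5
Name: fouls, dtype: int64
reset_index():
  player  fouls
0    Amy      6
1   Dana      2
2    Eli      0
3   Omar      4
4    Zoe      5
Then the mean of column 'fouls': 3.4

3.4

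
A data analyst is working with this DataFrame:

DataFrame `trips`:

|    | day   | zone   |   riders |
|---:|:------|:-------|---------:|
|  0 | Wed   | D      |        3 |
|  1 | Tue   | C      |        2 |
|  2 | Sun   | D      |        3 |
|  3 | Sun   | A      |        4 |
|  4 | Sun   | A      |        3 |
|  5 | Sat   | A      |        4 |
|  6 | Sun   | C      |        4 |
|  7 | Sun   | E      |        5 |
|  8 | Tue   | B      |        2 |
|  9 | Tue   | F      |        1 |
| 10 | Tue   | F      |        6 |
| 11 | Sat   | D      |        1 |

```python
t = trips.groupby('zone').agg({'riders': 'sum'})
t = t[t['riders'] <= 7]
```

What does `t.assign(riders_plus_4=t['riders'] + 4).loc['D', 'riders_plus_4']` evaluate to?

11

group by zone, sum of riders:
      riders
zone        
A         11
B          2
C          6
D          7
E          5
F          7
filter rows where riders <= 7:
      riders
zone        
B          2
C          6
D          7
E          5
F          7
add column riders_plus_4 = t['riders'] + 4:
      riders  riders_plus_4
zone                       
B          2              6
C          6             10
D          7             11
E          5              9
F          7             11
The value at row 'D', column 'riders_plus_4' is 11.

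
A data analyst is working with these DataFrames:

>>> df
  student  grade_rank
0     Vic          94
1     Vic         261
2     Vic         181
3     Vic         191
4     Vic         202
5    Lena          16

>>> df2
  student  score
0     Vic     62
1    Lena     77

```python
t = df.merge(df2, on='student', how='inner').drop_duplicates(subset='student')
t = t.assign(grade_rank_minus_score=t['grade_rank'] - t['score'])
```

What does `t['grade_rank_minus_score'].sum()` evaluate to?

merge on 'student' (how='inner') → 6 rows:
  student  grade_rank  score
0     Vic          94     62
1     Vic         261     62
2     Vic         181     62
3     Vic         191     62
4     Vic         202     62
5    Lena          16     77
drop duplicate student (keep=first):
  student  grade_rank  score
0     Vic          94     62
5    Lena          16     77
add column grade_rank_minus_score = t['grade_rank'] - t['score']:
  student  grade_rank  score  grade_rank_minus_score
0     Vic          94     62                      32
5    Lena          16     77                     -61
The sum of column 'grade_rank_minus_score' is -29.

-29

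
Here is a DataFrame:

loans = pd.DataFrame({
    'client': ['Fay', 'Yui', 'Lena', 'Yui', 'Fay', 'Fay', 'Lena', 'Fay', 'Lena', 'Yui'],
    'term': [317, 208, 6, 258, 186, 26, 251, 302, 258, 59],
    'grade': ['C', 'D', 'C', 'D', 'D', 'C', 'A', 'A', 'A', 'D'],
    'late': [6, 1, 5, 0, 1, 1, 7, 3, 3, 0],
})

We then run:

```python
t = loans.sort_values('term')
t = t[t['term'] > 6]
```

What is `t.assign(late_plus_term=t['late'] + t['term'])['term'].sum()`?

sort by term:
  client  term grade  late
2   Lena     6     C     5
5    Fay    26     C     1
9    Yui    59     D     0
4    Fay   186     D     1
1    Yui   208     D     1
6   Lena   251     A     7
3    Yui   258     D     0
8   Lena   258     A     3
7    Fay   302     A     3
0    Fay   317     C     6
filter rows where term > 6:
  client  term grade  late
5    Fay    26     C     1
9    Yui    59     D     0
4    Fay   186     D     1
1    Yui   208     D     1
6   Lena   251     A     7
3    Yui   258     D     0
8   Lena   258     A     3
7    Fay   302     A     3
0    Fay   317     C     6
add column late_plus_term = t['late'] + t['term']:
  client  term grade  late  late_plus_term
5    Fay    26     C     1              27
9    Yui    59     D     0              59
4    Fay   186     D     1             187
1    Yui   208     D     1             209
6   Lena   251     A     7             258
3    Yui   258     D     0             258
8   Lena   258     A     3             261
7    Fay   302     A     3             305
0    Fay   317     C     6             323

1865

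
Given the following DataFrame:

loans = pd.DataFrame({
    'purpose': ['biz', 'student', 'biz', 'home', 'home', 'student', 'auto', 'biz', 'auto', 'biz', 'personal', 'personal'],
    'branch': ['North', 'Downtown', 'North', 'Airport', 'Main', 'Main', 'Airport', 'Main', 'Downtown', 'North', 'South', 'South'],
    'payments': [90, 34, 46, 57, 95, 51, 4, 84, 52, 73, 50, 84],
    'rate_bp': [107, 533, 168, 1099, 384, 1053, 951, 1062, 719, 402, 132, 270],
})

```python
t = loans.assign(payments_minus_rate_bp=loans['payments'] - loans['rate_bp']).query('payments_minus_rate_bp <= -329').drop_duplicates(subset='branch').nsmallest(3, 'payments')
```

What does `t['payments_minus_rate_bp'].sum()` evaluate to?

-2543

add column payments_minus_rate_bp = loans['payments'] - loans['rate_bp']:
     purpose    branch  payments  rate_bp  payments_minus_rate_bp
0        biz     North        90      107                     -17
1    student  Downtown        34      533                    -499
2        biz     North        46      168                    -122
3       home   Airport        57     1099                   -1042
4       home      Main        95      384                    -289
5    student      Main        51     1053                   -1002
6       auto   Airport         4      951                    -947
7        biz      Main        84     1062                    -978
8       auto  Downtown        52      719                    -667
9        biz     North        73      402                    -329
10  personal     South        50      132                     -82
11  personal     South        84      270                    -186
filter rows where payments_minus_rate_bp <= -329:
   purpose    branch  payments  rate_bp  payments_minus_rate_bp
1  student  Downtown        34      533                    -499
3     home   Airport        57     1099                   -1042
5  student      Main        51     1053                   -1002
6     auto   Airport         4      951                    -947
7      biz      Main        84     1062                    -978
8     auto  Downtown        52      719                    -667
9      biz     North        73      402                    -329
drop duplicate branch (keep=first):
   purpose    branch  payments  rate_bp  payments_minus_rate_bp
1  student  Downtown        34      533                    -499
3     home   Airport        57     1099                   -1042
5  student      Main        51     1053                   -1002
9      biz     North        73      402                    -329
take 3 rows with smallest payments:
   purpose    branch  payments  rate_bp  payments_minus_rate_bp
1  student  Downtown        34      533                    -499
5  student      Main        51     1053                   -1002
3     home   Airport        57     1099                   -1042
Finally, sum of column 'payments_minus_rate_bp' = -2543.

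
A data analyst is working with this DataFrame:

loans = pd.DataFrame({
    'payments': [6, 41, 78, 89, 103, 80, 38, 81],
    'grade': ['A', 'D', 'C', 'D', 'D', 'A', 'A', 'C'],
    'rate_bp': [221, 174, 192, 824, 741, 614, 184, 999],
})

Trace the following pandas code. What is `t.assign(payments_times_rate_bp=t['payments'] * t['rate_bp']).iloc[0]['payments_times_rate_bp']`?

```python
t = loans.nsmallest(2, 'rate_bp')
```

take 2 rows with smallest rate_bp:
   payments grade  rate_bp
1        41     D      174
6        38     A      184
add column payments_times_rate_bp = t['payments'] * t['rate_bp']:
   payments grade  rate_bp  payments_times_rate_bp
1        41     D      174                    7134
6        38     A      184                    6992
The value at position 0, column 'payments_times_rate_bp' is 7134.

7134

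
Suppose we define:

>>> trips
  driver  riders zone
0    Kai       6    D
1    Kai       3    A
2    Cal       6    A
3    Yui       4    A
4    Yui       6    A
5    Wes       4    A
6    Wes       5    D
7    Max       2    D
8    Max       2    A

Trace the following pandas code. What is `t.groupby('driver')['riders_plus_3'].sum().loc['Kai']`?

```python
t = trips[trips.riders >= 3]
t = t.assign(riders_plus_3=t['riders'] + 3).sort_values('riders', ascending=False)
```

15

filter rows where riders >= 3:
  driver  riders zone
0    Kai       6    D
1    Kai       3    A
2    Cal       6    A
3    Yui       4    A
4    Yui       6    A
5    Wes       4    A
6    Wes       5    D
add column riders_plus_3 = t['riders'] + 3:
  driver  riders zone  riders_plus_3
0    Kai       6    D              9
1    Kai       3    A              6
2    Cal       6    A              9
3    Yui       4    A              7
4    Yui       6    A              9
5    Wes       4    A              7
6    Wes       5    D              8
sort by riders descending:
  driver  riders zone  riders_plus_3
0    Kai       6    D              9
2    Cal       6    A              9
4    Yui       6    A              9
6    Wes       5    D              8
3    Yui       4    A              7
5    Wes       4    A              7
1    Kai       3    A              6
group by driver, sum of riders_plus_3:
driver
Cal     9
Kai    15
Wes    15
Yui    16
Name: riders_plus_3, dtype: int64
Taking the value at index 'Kai' gives 15.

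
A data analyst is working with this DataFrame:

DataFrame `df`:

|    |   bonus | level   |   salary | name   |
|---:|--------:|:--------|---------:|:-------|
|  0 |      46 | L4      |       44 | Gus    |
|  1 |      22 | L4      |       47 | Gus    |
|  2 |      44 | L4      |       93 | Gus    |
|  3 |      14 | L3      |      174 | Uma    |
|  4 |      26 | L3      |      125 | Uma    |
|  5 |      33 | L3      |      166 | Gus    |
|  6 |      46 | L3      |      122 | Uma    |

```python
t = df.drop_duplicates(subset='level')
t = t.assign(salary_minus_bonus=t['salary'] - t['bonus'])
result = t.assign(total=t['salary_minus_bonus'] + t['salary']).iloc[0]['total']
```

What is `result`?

42

drop duplicate level (keep=first):
   bonus level  salary name
0     46    L4      44  Gus
3     14    L3     174  Uma
add column salary_minus_bonus = t['salary'] - t['bonus']:
   bonus level  salary name  salary_minus_bonus
0     46    L4      44  Gus                  -2
3     14    L3     174  Uma                 160
add column total = t['salary_minus_bonus'] + t['salary']:
   bonus level  salary name  salary_minus_bonus  total
0     46    L4      44  Gus                  -2     42
3     14    L3     174  Uma                 160    334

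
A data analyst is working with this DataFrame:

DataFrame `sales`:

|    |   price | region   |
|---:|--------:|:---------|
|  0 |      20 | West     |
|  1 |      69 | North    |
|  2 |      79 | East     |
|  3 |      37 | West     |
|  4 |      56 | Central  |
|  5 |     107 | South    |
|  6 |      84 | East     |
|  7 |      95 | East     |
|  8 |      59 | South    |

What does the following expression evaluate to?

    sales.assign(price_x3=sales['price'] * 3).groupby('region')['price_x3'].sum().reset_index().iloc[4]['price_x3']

add column price_x3 = sales['price'] * 3:
   price   region  price_x3
0     20     West        60
1     69    North       207
2     79     East       237
3     37     West       111
4     56  Central       168
5    107    South       321
6     84     East       252
7     95     East       285
8     59    South       177
group by region, sum of price_x3:
region
Central    168
East       774
North      207
South      498
West       171
Name: price_x3, dtype: int64
reset_index():
    region  price_x3
0  Central       168
1     East       774
2    North       207
3    South       498
4     West       171
Reading off the value at position 4, column 'price_x3', we get 171.

171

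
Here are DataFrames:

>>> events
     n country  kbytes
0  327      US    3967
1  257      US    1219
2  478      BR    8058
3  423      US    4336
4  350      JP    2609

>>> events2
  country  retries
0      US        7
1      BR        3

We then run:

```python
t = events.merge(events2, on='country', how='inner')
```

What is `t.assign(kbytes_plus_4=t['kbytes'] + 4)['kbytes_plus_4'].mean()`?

4399.0

merge on 'country' (how='inner') → 4 rows:
     n country  kbytes  retries
0  327      US    3967        7
1  257      US    1219        7
2  478      BR    8058        3
3  423      US    4336        7
add column kbytes_plus_4 = t['kbytes'] + 4:
     n country  kbytes  retries  kbytes_plus_4
0  327      US    3967        7           3971
1  257      US    1219        7           1223
2  478      BR    8058        3           8062
3  423      US    4336        7           4340
Taking the mean of column 'kbytes_plus_4' gives 4399.0.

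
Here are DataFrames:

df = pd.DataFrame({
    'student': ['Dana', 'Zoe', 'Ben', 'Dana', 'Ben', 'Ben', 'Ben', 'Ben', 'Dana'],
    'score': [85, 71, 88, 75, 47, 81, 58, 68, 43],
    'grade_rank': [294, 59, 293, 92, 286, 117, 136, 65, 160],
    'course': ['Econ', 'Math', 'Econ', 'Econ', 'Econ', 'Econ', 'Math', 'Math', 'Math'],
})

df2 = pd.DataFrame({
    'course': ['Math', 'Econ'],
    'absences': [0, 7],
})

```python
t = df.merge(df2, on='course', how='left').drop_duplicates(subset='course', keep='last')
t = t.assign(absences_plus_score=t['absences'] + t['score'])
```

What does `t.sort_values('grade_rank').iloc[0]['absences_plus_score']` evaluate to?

88

merge on 'course' (how='left') → 9 rows:
  student  score  grade_rank course  absences
0    Dana     85         294   Econ         7
1     Zoe     71          59   Math         0
2     Ben     88         293   Econ         7
3    Dana     75          92   Econ         7
4     Ben     47         286   Econ         7
5     Ben     81         117   Econ         7
6     Ben     58         136   Math         0
7     Ben     68          65   Math         0
8    Dana     43         160   Math         0
drop duplicate course (keep=last):
  student  score  grade_rank course  absences
5     Ben     81         117   Econ         7
8    Dana     43         160   Math         0
add column absences_plus_score = t['absences'] + t['score']:
  student  score  grade_rank course  absences  absences_plus_score
5     Ben     81         117   Econ         7                   88
8    Dana     43         160   Math         0                   43
sort by grade_rank:
  student  score  grade_rank course  absences  absences_plus_score
5     Ben     81         117   Econ         7                   88
8    Dana     43         160   Math         0                   43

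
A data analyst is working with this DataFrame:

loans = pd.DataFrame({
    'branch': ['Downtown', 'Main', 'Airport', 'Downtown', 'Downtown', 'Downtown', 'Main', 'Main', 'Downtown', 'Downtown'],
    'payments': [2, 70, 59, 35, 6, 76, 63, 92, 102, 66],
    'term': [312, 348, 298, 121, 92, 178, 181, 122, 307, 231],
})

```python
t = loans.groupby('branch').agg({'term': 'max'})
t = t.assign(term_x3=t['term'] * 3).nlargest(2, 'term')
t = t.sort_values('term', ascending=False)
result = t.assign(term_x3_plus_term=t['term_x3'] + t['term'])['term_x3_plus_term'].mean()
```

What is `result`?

group by branch, max of term:
          term
branch        
Airport    298
Downtown   312
Main       348
add column term_x3 = t['term'] * 3:
          term  term_x3
branch                 
Airport    298      894
Downtown   312      936
Main       348     1044
take 2 rows with largest term:
          term  term_x3
branch                 
Main       348     1044
Downtown   312      936
sort by term descending:
          term  term_x3
branch                 
Main       348     1044
Downtown   312      936
add column term_x3_plus_term = t['term_x3'] + t['term']:
          term  term_x3  term_x3_plus_term
branch                                    
Main       348     1044               1392
Downtown   312      936               1248
Then the mean of column 'term_x3_plus_term': 1320.0

1320.0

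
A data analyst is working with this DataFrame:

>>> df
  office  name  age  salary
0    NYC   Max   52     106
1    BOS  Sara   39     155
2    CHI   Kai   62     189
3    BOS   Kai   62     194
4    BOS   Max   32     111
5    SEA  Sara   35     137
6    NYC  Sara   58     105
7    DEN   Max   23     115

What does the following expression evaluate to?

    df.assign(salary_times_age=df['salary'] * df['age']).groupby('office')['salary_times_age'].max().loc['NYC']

add column salary_times_age = df['salary'] * df['age']:
  office  name  age  salary  salary_times_age
0    NYC   Max   52     106              5512
1    BOS  Sara   39     155              6045
2    CHI   Kai   62     189             11718
3    BOS   Kai   62     194             12028
4    BOS   Max   32     111              3552
5    SEA  Sara   35     137              4795
6    NYC  Sara   58     105              6090
7    DEN   Max   23     115              2645
group by office, max of salary_times_age:
office
BOS    12028
CHI    11718
DEN     2645
NYC     6090
SEA     4795
Name: salary_times_age, dtype: int64
Then the value at index 'NYC': 6090

6090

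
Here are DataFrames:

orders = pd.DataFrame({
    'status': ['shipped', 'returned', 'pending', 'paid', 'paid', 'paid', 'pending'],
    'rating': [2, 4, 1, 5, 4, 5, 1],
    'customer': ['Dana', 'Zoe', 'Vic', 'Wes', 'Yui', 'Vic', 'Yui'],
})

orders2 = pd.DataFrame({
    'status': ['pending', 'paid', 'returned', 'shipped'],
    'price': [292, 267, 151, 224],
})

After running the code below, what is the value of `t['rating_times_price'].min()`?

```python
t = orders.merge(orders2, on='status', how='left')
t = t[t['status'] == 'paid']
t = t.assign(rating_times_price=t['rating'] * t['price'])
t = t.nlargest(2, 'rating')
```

merge on 'status' (how='left') → 7 rows:
     status  rating customer  price
0   shipped       2     Dana    224
1  returned       4      Zoe    151
2   pending       1      Vic    292
3      paid       5      Wes    267
4      paid       4      Yui    267
5      paid       5      Vic    267
6   pending       1      Yui    292
filter rows where status == 'paid':
  status  rating customer  price
3   paid       5      Wes    267
4   paid       4      Yui    267
5   paid       5      Vic    267
add column rating_times_price = t['rating'] * t['price']:
  status  rating customer  price  rating_times_price
3   paid       5      Wes    267                1335
4   paid       4      Yui    267                1068
5   paid       5      Vic    267                1335
take 2 rows with largest rating:
  status  rating customer  price  rating_times_price
3   paid       5      Wes    267                1335
5   paid       5      Vic    267                1335
Hence 1335.

1335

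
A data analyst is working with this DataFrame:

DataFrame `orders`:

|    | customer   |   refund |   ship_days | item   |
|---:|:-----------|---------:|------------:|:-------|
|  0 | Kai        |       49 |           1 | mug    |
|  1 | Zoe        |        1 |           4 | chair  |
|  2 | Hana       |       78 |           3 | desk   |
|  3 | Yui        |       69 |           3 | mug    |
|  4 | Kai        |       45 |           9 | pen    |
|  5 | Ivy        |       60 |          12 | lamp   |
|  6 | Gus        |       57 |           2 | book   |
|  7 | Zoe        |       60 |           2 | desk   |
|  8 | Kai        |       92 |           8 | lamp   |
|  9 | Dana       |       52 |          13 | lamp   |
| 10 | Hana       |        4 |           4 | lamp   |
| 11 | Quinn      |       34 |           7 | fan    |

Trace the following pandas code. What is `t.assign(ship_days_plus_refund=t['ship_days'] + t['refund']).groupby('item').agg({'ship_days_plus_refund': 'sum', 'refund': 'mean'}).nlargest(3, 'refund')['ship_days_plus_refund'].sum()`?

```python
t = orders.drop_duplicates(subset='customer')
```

262

drop duplicate customer (keep=first):
   customer  refund  ship_days   item
0       Kai      49          1    mug
1       Zoe       1          4  chair
2      Hana      78          3   desk
3       Yui      69          3    mug
5       Ivy      60         12   lamp
6       Gus      57          2   book
9      Dana      52         13   lamp
11    Quinn      34          7    fan
add column ship_days_plus_refund = t['ship_days'] + t['refund']:
   customer  refund  ship_days   item  ship_days_plus_refund
0       Kai      49          1    mug                     50
1       Zoe       1          4  chair                      5
2      Hana      78          3   desk                     81
3       Yui      69          3    mug                     72
5       Ivy      60         12   lamp                     72
6       Gus      57          2   book                     59
9      Dana      52         13   lamp                     65
11    Quinn      34          7    fan                     41
group by item: sum(ship_days_plus_refund), mean(refund):
       ship_days_plus_refund  refund
item                                
book                      59    57.0
chair                      5     1.0
desk                      81    78.0
fan                       41    34.0
lamp                     137    56.0
mug                      122    59.0
take 3 rows with largest refund:
      ship_days_plus_refund  refund
item                               
desk                     81    78.0
mug                     122    59.0
book                     59    57.0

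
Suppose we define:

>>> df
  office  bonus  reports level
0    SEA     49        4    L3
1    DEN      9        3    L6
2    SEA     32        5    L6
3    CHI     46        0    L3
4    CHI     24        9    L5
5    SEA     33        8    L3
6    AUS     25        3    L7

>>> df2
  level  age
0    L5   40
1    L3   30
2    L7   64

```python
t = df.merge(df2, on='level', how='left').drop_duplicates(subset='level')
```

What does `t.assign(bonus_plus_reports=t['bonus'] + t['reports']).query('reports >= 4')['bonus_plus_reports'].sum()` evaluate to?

merge on 'level' (how='left') → 7 rows:
  office  bonus  reports level   age
0    SEA     49        4    L3  30.0
1    DEN      9        3    L6   NaN
2    SEA     32        5    L6   NaN
3    CHI     46        0    L3  30.0
4    CHI     24        9    L5  40.0
5    SEA     33        8    L3  30.0
6    AUS     25        3    L7  64.0
drop duplicate level (keep=first):
  office  bonus  reports level   age
0    SEA     49        4    L3  30.0
1    DEN      9        3    L6   NaN
4    CHI     24        9    L5  40.0
6    AUS     25        3    L7  64.0
add column bonus_plus_reports = t['bonus'] + t['reports']:
  office  bonus  reports level   age  bonus_plus_reports
0    SEA     49        4    L3  30.0                  53
1    DEN      9        3    L6   NaN                  12
4    CHI     24        9    L5  40.0                  33
6    AUS     25        3    L7  64.0                  28
filter rows where reports >= 4:
  office  bonus  reports level   age  bonus_plus_reports
0    SEA     49        4    L3  30.0                  53
4    CHI     24        9    L5  40.0                  33
The sum of column 'bonus_plus_reports' is 86.

86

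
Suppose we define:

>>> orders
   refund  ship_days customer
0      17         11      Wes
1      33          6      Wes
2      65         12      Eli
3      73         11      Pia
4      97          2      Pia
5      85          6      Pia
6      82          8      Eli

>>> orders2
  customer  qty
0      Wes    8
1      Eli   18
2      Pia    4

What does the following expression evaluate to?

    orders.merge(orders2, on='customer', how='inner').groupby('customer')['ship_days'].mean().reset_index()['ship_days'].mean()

8.27777777778

merge on 'customer' (how='inner') → 7 rows:
   refund  ship_days customer  qty
0      17         11      Wes    8
1      33          6      Wes    8
2      65         12      Eli   18
3      73         11      Pia    4
4      97          2      Pia    4
5      85          6      Pia    4
6      82          8      Eli   18
group by customer, mean of ship_days:
customer
Eli    10.000000
Pia     6.333333
Wes     8.500000
Name: ship_days, dtype: float64
reset_index():
  customer  ship_days
0      Eli  10.000000
1      Pia   6.333333
2      Wes   8.500000
Hence 8.27777777778.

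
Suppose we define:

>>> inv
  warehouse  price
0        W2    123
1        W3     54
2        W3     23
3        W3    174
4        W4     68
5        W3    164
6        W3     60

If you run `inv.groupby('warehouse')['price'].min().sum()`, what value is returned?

group by warehouse, min of price:
warehouse
W2    123
W3     23
W4     68
Name: price, dtype: int64

214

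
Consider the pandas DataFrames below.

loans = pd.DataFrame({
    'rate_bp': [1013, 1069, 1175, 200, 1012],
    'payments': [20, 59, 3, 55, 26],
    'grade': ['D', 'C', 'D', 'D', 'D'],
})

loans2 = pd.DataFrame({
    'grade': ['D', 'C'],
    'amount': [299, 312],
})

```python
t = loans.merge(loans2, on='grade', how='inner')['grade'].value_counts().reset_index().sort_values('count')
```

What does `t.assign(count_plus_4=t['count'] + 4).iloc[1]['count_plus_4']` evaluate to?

8

merge on 'grade' (how='inner') → 5 rows:
   rate_bp  payments grade  amount
0     1013        20     D     299
1     1069        59     C     312
2     1175         3     D     299
3      200        55     D     299
4     1012        26     D     299
value_counts of grade:
grade
D    4
C    1
Name: count, dtype: int64
reset_index():
  grade  count
0     D      4
1     C      1
sort by count:
  grade  count
1     C      1
0     D      4
add column count_plus_4 = t['count'] + 4:
  grade  count  count_plus_4
1     C      1             5
0     D      4             8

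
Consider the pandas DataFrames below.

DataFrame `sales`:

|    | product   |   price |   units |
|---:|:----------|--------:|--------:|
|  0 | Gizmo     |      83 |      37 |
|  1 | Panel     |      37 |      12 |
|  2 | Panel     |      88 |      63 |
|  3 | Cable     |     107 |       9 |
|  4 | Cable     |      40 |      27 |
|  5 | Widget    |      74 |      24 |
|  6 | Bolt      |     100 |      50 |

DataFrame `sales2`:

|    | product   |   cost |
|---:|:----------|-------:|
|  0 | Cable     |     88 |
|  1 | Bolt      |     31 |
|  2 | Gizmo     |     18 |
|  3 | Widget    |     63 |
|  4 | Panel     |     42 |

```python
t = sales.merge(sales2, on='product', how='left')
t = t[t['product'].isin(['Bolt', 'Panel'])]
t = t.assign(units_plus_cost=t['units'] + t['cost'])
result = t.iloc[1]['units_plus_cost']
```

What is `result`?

merge on 'product' (how='left') → 7 rows:
  product  price  units  cost
0   Gizmo     83     37    18
1   Panel     37     12    42
2   Panel     88     63    42
3   Cable    107      9    88
4   Cable     40     27    88
5  Widget     74     24    63
6    Bolt    100     50    31
filter rows where product in ['Bolt', 'Panel']:
  product  price  units  cost
1   Panel     37     12    42
2   Panel     88     63    42
6    Bolt    100     50    31
add column units_plus_cost = t['units'] + t['cost']:
  product  price  units  cost  units_plus_cost
1   Panel     37     12    42               54
2   Panel     88     63    42              105
6    Bolt    100     50    31               81
value at position 1, column 'units_plus_cost' → 105

105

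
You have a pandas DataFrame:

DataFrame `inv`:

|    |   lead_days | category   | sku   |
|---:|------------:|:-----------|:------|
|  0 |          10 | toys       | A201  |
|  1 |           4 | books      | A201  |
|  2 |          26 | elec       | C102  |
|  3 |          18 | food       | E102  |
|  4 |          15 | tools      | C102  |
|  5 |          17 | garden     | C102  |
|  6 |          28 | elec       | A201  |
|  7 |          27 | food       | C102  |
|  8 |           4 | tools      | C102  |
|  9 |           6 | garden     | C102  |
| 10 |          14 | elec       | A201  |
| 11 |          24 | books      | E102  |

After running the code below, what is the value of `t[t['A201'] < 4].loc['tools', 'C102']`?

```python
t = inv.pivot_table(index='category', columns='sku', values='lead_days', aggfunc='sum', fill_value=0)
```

pivot: rows=category, cols=sku, sum(lead_days):
sku       A201  C102  E102
category                  
books        4     0    24
elec        42    26     0
food         0    27    18
garden       0    23     0
tools        0    19     0
toys        10     0     0
filter rows where A201 < 4:
sku       A201  C102  E102
category                  
food         0    27    18
garden       0    23     0
tools        0    19     0
Taking the value at row 'tools', column 'C102' gives 19.

19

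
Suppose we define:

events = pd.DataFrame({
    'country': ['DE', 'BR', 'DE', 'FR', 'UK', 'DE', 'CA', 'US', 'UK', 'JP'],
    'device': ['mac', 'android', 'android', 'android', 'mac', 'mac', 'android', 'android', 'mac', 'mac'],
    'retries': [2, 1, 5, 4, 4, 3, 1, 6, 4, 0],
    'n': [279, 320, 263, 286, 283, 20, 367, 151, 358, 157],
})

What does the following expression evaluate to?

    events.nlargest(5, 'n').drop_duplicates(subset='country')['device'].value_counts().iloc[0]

take 5 rows with largest n:
  country   device  retries    n
6      CA  android        1  367
8      UK      mac        4  358
1      BR  android        1  320
3      FR  android        4  286
4      UK      mac        4  283
drop duplicate country (keep=first):
  country   device  retries    n
6      CA  android        1  367
8      UK      mac        4  358
1      BR  android        1  320
3      FR  android        4  286
value_counts of device:
device
android    3
mac        1
Name: count, dtype: int64

3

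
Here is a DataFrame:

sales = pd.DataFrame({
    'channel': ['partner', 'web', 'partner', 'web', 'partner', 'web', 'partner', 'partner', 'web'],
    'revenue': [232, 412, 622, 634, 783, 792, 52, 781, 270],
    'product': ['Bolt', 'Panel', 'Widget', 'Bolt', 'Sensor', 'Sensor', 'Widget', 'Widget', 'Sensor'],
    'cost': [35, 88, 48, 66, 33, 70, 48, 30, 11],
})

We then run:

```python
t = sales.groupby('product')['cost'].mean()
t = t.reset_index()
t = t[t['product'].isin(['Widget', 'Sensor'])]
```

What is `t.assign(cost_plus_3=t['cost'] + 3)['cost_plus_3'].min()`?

group by product, mean of cost:
product
Bolt      50.5
Panel     88.0
Sensor    38.0
Widget    42.0
Name: cost, dtype: float64
reset_index():
  product  cost
0    Bolt  50.5
1   Panel  88.0
2  Sensor  38.0
3  Widget  42.0
filter rows where product in ['Widget', 'Sensor']:
  product  cost
2  Sensor  38.0
3  Widget  42.0
add column cost_plus_3 = t['cost'] + 3:
  product  cost  cost_plus_3
2  Sensor  38.0         41.0
3  Widget  42.0         45.0
min of column 'cost_plus_3' → 41.0

41.0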